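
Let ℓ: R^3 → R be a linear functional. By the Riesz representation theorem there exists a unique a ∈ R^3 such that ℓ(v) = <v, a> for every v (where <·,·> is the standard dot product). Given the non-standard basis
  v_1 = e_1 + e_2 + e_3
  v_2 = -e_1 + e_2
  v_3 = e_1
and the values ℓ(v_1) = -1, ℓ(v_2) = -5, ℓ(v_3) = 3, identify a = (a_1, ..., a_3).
a = (3, -2, -2)

Write a = (a_1, ..., a_3) in the standard basis. For each basis vector v_i, ℓ(v_i) = <v_i, a> is a linear equation in the a_j's. Collect the n equations into a matrix system V a = ℓ, where row i of V is v_i (expressed in the standard basis). Since V is invertible (lower-triangular with 1s on the diagonal, up to permutation), solve by back-substitution:
  V =
[[1, 1, 1],
 [-1, 1, 0],
 [1, 0, 0]]
  V a = (-1, -5, 3)
Solving gives a = (3, -2, -2).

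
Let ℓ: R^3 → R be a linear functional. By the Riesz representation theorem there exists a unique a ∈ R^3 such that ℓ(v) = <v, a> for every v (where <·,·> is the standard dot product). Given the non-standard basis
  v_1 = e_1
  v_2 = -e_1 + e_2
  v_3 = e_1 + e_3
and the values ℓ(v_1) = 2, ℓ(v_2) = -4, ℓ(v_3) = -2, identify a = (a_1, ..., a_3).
a = (2, -2, -4)

Write a = (a_1, ..., a_3) in the standard basis. For each basis vector v_i, ℓ(v_i) = <v_i, a> is a linear equation in the a_j's. Collect the n equations into a matrix system V a = ℓ, where row i of V is v_i (expressed in the standard basis). Since V is invertible (lower-triangular with 1s on the diagonal, up to permutation), solve by back-substitution:
  V =
[[1, 0, 0],
 [-1, 1, 0],
 [1, 0, 1]]
  V a = (2, -4, -2)
Solving gives a = (2, -2, -4).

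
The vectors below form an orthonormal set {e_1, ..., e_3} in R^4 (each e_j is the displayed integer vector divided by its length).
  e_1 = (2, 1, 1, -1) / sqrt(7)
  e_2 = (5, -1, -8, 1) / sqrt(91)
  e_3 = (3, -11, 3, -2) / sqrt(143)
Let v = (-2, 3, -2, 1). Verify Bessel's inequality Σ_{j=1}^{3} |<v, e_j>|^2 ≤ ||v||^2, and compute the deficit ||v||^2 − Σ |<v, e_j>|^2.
Σ |<v, e_j>|^2 = 197/11; ||v||^2 = 18; deficit = 1/11

Write each e_j = u_j / sqrt(<u_j, u_j>) where u_j is the displayed integer vector. Then <v, e_j> = <v, u_j> / sqrt(<u_j, u_j>), so |<v, e_j>|^2 = <v, u_j>^2 / <u_j, u_j>.
Coefficients: <v, e_1> = -4/sqrt(7), <v, e_2> = 4/sqrt(91), <v, e_3> = -47/sqrt(143).
Square and sum: Σ |<v, e_j>|^2 = 197/11.
Compute ||v||^2 = v·v = 18.
Deficit = 18 − 197/11 = 1/11 ≥ 0, confirming Bessel's inequality. (The deficit equals ||v − Σ <v,e_j> e_j||^2, the squared distance from v to span{e_j}.)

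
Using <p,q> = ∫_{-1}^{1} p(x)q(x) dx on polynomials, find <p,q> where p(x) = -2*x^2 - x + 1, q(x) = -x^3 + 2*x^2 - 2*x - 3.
<p,q> = -8/15

Expand the product: p(x)·q(x) = 2*x^5 - 3*x^4 + x^3 + 10*x^2 + x - 3.
∫_{-1}^{1} of each monomial x^k gives [2/(k+1) if k even, 0 if k odd]. Integrating term-by-term (or equivalently evaluating the antiderivative F(x) = x^6/3 - 3*x^5/5 + x^4/4 + 10*x^3/3 + x^2/2 - 3*x at the endpoints):
  F(1) − F(−1) = 49/60 − (27/20) = -8/15.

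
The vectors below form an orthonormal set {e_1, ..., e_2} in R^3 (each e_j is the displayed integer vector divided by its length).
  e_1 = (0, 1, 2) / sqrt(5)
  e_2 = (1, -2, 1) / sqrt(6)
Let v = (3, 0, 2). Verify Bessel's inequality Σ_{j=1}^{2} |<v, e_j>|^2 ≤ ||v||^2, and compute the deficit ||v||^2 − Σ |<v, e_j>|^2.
Σ |<v, e_j>|^2 = 221/30; ||v||^2 = 13; deficit = 169/30

Write each e_j = u_j / sqrt(<u_j, u_j>) where u_j is the displayed integer vector. Then <v, e_j> = <v, u_j> / sqrt(<u_j, u_j>), so |<v, e_j>|^2 = <v, u_j>^2 / <u_j, u_j>.
Coefficients: <v, e_1> = 4/sqrt(5), <v, e_2> = 5/sqrt(6).
Square and sum: Σ |<v, e_j>|^2 = 221/30.
Compute ||v||^2 = v·v = 13.
Deficit = 13 − 221/30 = 169/30 ≥ 0, confirming Bessel's inequality. (The deficit equals ||v − Σ <v,e_j> e_j||^2, the squared distance from v to span{e_j}.)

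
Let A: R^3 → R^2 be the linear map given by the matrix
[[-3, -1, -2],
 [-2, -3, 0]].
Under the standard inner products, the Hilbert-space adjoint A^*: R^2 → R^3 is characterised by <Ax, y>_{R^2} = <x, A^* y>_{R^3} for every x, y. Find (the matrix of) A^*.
A^* = A^T =
[[-3, -2],
 [-1, -3],
 [-2, 0]]

For real matrices with standard dot products, the defining identity <Ax, y> = <x, A^* y> gives (Ax)^T y = x^T (A^*) y, i.e. x^T A^T y = x^T (A^*) y. Since this holds for all x, y, we must have A^* = A^T. Therefore
A^* =
[[-3, -2],
 [-1, -3],
 [-2, 0]].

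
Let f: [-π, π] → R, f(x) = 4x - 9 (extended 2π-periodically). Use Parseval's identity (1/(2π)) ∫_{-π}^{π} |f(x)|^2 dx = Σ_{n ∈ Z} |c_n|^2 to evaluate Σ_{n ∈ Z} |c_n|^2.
Σ |c_n|^2 = 16π^2/3 + 81

Expand and integrate term by term over [-π, π]:
  ∫ (4x)^2 dx = 16·(2π^3/3); ∫ 2·4·(-9)·x dx = 0 (odd integrand); ∫ (-9)^2 dx = 81·2π.
So (1/(2π)) ∫_{-π}^{π} (4x - 9)^2 dx = 16π^2/3 + 81 = 16π^2/3 + 81.
Parseval ⇒ Σ |c_n|^2 = 16π^2/3 + 81.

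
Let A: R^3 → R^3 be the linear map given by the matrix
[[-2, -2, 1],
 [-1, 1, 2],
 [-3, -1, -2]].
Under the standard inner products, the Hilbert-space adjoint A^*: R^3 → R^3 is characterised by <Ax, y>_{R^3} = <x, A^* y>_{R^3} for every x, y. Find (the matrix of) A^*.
A^* = A^T =
[[-2, -1, -3],
 [-2, 1, -1],
 [1, 2, -2]]

For real matrices with standard dot products, the defining identity <Ax, y> = <x, A^* y> gives (Ax)^T y = x^T (A^*) y, i.e. x^T A^T y = x^T (A^*) y. Since this holds for all x, y, we must have A^* = A^T. Therefore
A^* =
[[-2, -1, -3],
 [-2, 1, -1],
 [1, 2, -2]].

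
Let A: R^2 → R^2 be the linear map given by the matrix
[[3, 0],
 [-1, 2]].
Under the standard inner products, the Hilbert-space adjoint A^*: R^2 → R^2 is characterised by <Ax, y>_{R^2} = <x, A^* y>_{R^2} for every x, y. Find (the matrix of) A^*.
A^* = A^T =
[[3, -1],
 [0, 2]]

For real matrices with standard dot products, the defining identity <Ax, y> = <x, A^* y> gives (Ax)^T y = x^T (A^*) y, i.e. x^T A^T y = x^T (A^*) y. Since this holds for all x, y, we must have A^* = A^T. Therefore
A^* =
[[3, -1],
 [0, 2]].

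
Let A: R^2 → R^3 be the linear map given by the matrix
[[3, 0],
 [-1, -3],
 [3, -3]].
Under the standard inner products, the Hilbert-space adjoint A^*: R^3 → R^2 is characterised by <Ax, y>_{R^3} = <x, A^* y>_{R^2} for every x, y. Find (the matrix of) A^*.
A^* = A^T =
[[3, -1, 3],
 [0, -3, -3]]

For real matrices with standard dot products, the defining identity <Ax, y> = <x, A^* y> gives (Ax)^T y = x^T (A^*) y, i.e. x^T A^T y = x^T (A^*) y. Since this holds for all x, y, we must have A^* = A^T. Therefore
A^* =
[[3, -1, 3],
 [0, -3, -3]].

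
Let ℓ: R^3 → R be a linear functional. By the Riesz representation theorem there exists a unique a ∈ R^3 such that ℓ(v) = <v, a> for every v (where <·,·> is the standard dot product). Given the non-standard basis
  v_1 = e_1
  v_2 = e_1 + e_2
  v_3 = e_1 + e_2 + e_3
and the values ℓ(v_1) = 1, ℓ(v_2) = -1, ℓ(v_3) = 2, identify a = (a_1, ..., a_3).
a = (1, -2, 3)

Write a = (a_1, ..., a_3) in the standard basis. For each basis vector v_i, ℓ(v_i) = <v_i, a> is a linear equation in the a_j's. Collect the n equations into a matrix system V a = ℓ, where row i of V is v_i (expressed in the standard basis). Since V is invertible (lower-triangular with 1s on the diagonal, up to permutation), solve by back-substitution:
  V =
[[1, 0, 0],
 [1, 1, 0],
 [1, 1, 1]]
  V a = (1, -1, 2)
Solving gives a = (1, -2, 3).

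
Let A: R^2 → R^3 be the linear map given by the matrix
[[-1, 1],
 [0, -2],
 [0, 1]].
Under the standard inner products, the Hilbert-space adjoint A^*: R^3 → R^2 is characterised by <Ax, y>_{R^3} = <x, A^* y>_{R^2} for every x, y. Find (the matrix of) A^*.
A^* = A^T =
[[-1, 0, 0],
 [1, -2, 1]]

For real matrices with standard dot products, the defining identity <Ax, y> = <x, A^* y> gives (Ax)^T y = x^T (A^*) y, i.e. x^T A^T y = x^T (A^*) y. Since this holds for all x, y, we must have A^* = A^T. Therefore
A^* =
[[-1, 0, 0],
 [1, -2, 1]].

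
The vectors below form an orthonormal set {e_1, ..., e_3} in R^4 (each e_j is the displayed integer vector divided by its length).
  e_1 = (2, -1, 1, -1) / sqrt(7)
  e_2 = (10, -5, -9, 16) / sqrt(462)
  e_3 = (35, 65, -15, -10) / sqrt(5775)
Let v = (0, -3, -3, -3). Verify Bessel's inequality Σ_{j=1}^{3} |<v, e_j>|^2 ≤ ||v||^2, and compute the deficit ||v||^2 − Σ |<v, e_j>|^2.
Σ |<v, e_j>|^2 = 27/7; ||v||^2 = 27; deficit = 162/7

Write each e_j = u_j / sqrt(<u_j, u_j>) where u_j is the displayed integer vector. Then <v, e_j> = <v, u_j> / sqrt(<u_j, u_j>), so |<v, e_j>|^2 = <v, u_j>^2 / <u_j, u_j>.
Coefficients: <v, e_1> = 3/sqrt(7), <v, e_2> = -6/sqrt(462), <v, e_3> = -120/sqrt(5775).
Square and sum: Σ |<v, e_j>|^2 = 27/7.
Compute ||v||^2 = v·v = 27.
Deficit = 27 − 27/7 = 162/7 ≥ 0, confirming Bessel's inequality. (The deficit equals ||v − Σ <v,e_j> e_j||^2, the squared distance from v to span{e_j}.)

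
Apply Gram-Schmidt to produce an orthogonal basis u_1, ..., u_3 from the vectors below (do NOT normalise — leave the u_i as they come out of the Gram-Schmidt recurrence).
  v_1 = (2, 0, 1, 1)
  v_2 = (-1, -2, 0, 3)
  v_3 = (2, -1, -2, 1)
Orthogonal basis:
  u_1 = (2, 0, 1, 1)
  u_2 = (-4/3, -2, -1/6, 17/6)
  u_3 = (103/83, -53/83, -205/83, -1/83)

Apply the Gram-Schmidt recurrence
  u_1 = v_1
  u_i = v_i − Σ_{j<i} ((v_i · u_j) / (u_j · u_j)) · u_j.

Step by step this gives:
  u_1 = (2, 0, 1, 1)
  u_2 = (-4/3, -2, -1/6, 17/6)
  u_3 = (103/83, -53/83, -205/83, -1/83)

Orthogonality check:
  u_2 · u_1 = 0 (should be 0)
  u_3 · u_1 = 0 (should be 0)
  u_3 · u_2 = 0 (should be 0)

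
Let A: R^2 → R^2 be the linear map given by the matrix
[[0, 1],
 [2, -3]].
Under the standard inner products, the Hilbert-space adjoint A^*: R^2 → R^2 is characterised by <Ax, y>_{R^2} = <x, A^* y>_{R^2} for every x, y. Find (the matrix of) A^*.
A^* = A^T =
[[0, 2],
 [1, -3]]

For real matrices with standard dot products, the defining identity <Ax, y> = <x, A^* y> gives (Ax)^T y = x^T (A^*) y, i.e. x^T A^T y = x^T (A^*) y. Since this holds for all x, y, we must have A^* = A^T. Therefore
A^* =
[[0, 2],
 [1, -3]].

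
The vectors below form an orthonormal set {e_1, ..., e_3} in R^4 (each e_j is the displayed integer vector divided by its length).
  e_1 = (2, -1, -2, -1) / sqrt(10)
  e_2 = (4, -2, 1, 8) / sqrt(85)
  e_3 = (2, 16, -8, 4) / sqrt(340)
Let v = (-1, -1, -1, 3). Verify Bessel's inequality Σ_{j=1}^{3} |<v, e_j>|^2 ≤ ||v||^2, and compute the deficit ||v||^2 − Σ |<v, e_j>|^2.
Σ |<v, e_j>|^2 = 28/5; ||v||^2 = 12; deficit = 32/5

Write each e_j = u_j / sqrt(<u_j, u_j>) where u_j is the displayed integer vector. Then <v, e_j> = <v, u_j> / sqrt(<u_j, u_j>), so |<v, e_j>|^2 = <v, u_j>^2 / <u_j, u_j>.
Coefficients: <v, e_1> = -2/sqrt(10), <v, e_2> = 21/sqrt(85), <v, e_3> = 2/sqrt(340).
Square and sum: Σ |<v, e_j>|^2 = 28/5.
Compute ||v||^2 = v·v = 12.
Deficit = 12 − 28/5 = 32/5 ≥ 0, confirming Bessel's inequality. (The deficit equals ||v − Σ <v,e_j> e_j||^2, the squared distance from v to span{e_j}.)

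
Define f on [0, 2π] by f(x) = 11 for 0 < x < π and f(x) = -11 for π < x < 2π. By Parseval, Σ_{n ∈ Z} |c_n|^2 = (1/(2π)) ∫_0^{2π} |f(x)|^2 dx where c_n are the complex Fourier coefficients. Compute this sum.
Σ |c_n|^2 = 121

Parseval equates the L^2 energy of f (normalised by 1/(2π)) with the ℓ^2 sum of its Fourier coefficients: (1/(2π)) ∫_0^{2π} |f|^2 = Σ |c_n|^2.
Compute the left side: (1/(2π)) [∫_0^π 11^2 dx + ∫_π^{2π} (-11)^2 dx] = (1/(2π)) · (121π + 121π) = (121 + 121)/2 = 121.
So Σ_{n ∈ Z} |c_n|^2 = 121.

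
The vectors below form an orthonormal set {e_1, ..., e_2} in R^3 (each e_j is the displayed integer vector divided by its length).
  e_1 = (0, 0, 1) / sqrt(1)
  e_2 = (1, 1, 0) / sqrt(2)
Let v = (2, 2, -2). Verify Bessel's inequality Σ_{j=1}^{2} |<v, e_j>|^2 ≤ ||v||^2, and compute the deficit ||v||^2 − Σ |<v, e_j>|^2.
Σ |<v, e_j>|^2 = 12; ||v||^2 = 12; deficit = 0

Write each e_j = u_j / sqrt(<u_j, u_j>) where u_j is the displayed integer vector. Then <v, e_j> = <v, u_j> / sqrt(<u_j, u_j>), so |<v, e_j>|^2 = <v, u_j>^2 / <u_j, u_j>.
Coefficients: <v, e_1> = -2/sqrt(1), <v, e_2> = 4/sqrt(2).
Square and sum: Σ |<v, e_j>|^2 = 12.
Compute ||v||^2 = v·v = 12.
Deficit = 12 − 12 = 0 ≥ 0, confirming Bessel's inequality. (The deficit equals ||v − Σ <v,e_j> e_j||^2, the squared distance from v to span{e_j}.)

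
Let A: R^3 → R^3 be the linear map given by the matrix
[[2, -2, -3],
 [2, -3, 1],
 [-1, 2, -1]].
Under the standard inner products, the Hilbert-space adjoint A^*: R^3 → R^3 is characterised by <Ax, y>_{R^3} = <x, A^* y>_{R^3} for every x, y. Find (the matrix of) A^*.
A^* = A^T =
[[2, 2, -1],
 [-2, -3, 2],
 [-3, 1, -1]]

For real matrices with standard dot products, the defining identity <Ax, y> = <x, A^* y> gives (Ax)^T y = x^T (A^*) y, i.e. x^T A^T y = x^T (A^*) y. Since this holds for all x, y, we must have A^* = A^T. Therefore
A^* =
[[2, 2, -1],
 [-2, -3, 2],
 [-3, 1, -1]].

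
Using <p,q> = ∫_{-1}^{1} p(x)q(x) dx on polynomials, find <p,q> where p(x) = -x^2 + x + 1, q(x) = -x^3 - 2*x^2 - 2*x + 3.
<p,q> = 26/15

Expand the product: p(x)·q(x) = x^5 + x^4 - x^3 - 7*x^2 + x + 3.
∫_{-1}^{1} of each monomial x^k gives [2/(k+1) if k even, 0 if k odd]. Integrating term-by-term (or equivalently evaluating the antiderivative F(x) = x^6/6 + x^5/5 - x^4/4 - 7*x^3/3 + x^2/2 + 3*x at the endpoints):
  F(1) − F(−1) = 77/60 − (-9/20) = 26/15.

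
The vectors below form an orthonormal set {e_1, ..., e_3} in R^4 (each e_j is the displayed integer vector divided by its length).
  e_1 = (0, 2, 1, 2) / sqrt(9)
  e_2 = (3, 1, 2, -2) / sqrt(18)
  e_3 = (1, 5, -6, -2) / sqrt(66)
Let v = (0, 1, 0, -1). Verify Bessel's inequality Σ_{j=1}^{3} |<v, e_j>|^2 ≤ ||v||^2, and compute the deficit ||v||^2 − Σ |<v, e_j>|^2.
Σ |<v, e_j>|^2 = 41/33; ||v||^2 = 2; deficit = 25/33

Write each e_j = u_j / sqrt(<u_j, u_j>) where u_j is the displayed integer vector. Then <v, e_j> = <v, u_j> / sqrt(<u_j, u_j>), so |<v, e_j>|^2 = <v, u_j>^2 / <u_j, u_j>.
Coefficients: <v, e_1> = 0/sqrt(9), <v, e_2> = 3/sqrt(18), <v, e_3> = 7/sqrt(66).
Square and sum: Σ |<v, e_j>|^2 = 41/33.
Compute ||v||^2 = v·v = 2.
Deficit = 2 − 41/33 = 25/33 ≥ 0, confirming Bessel's inequality. (The deficit equals ||v − Σ <v,e_j> e_j||^2, the squared distance from v to span{e_j}.)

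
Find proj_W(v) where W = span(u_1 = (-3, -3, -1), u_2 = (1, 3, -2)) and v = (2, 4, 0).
proj_W(v) = (211/83, 297/83, -30/83)

Set up U = [u_1 | ... | u_2] ∈ R^(3×2). The projector onto W = col(U) is P = U (U^T U)^(-1) U^T.
Compute U^T U =
  [19, -10]
  [-10, 14],
and U^T v = (-18, 14).
Solve U^T U · c = U^T v for the coefficients: c = (-56/83, 43/83). The projection is proj_W(v) = U c.
Check: (v - proj_W(v)) · u_1 = 0  (should be 0).
Check: (v - proj_W(v)) · u_2 = 0  (should be 0).
Result: proj_W(v) = (211/83, 297/83, -30/83).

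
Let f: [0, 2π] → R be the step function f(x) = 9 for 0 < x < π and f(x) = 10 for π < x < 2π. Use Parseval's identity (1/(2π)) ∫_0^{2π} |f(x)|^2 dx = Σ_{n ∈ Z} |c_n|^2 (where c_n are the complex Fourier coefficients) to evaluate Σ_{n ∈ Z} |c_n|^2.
Σ |c_n|^2 = 181/2

Parseval equates the L^2 energy of f (normalised by 1/(2π)) with the ℓ^2 sum of its Fourier coefficients: (1/(2π)) ∫_0^{2π} |f|^2 = Σ |c_n|^2.
Compute the left side: (1/(2π)) [∫_0^π 9^2 dx + ∫_π^{2π} 10^2 dx] = (1/(2π)) · (81π + 100π) = (81 + 100)/2 = 181/2.
So Σ_{n ∈ Z} |c_n|^2 = 181/2.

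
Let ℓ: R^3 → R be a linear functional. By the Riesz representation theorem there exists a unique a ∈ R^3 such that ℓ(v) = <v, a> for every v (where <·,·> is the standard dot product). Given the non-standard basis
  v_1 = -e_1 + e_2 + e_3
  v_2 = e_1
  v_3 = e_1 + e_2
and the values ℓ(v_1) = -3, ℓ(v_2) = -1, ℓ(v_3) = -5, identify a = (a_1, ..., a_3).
a = (-1, -4, 0)

Write a = (a_1, ..., a_3) in the standard basis. For each basis vector v_i, ℓ(v_i) = <v_i, a> is a linear equation in the a_j's. Collect the n equations into a matrix system V a = ℓ, where row i of V is v_i (expressed in the standard basis). Since V is invertible (lower-triangular with 1s on the diagonal, up to permutation), solve by back-substitution:
  V =
[[-1, 1, 1],
 [1, 0, 0],
 [1, 1, 0]]
  V a = (-3, -1, -5)
Solving gives a = (-1, -4, 0).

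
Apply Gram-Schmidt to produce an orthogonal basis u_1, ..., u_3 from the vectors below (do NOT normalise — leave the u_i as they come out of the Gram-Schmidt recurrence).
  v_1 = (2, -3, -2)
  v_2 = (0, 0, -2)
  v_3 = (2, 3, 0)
Orthogonal basis:
  u_1 = (2, -3, -2)
  u_2 = (-8/17, 12/17, -26/17)
  u_3 = (36/13, 24/13, 0)

Apply the Gram-Schmidt recurrence
  u_1 = v_1
  u_i = v_i − Σ_{j<i} ((v_i · u_j) / (u_j · u_j)) · u_j.

Step by step this gives:
  u_1 = (2, -3, -2)
  u_2 = (-8/17, 12/17, -26/17)
  u_3 = (36/13, 24/13, 0)

Orthogonality check:
  u_2 · u_1 = 0 (should be 0)
  u_3 · u_1 = 0 (should be 0)
  u_3 · u_2 = 0 (should be 0)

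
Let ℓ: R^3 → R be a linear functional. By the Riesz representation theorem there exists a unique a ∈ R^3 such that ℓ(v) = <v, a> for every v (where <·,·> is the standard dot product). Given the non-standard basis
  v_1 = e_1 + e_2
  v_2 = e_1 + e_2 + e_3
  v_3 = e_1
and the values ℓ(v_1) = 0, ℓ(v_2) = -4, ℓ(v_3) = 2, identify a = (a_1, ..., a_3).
a = (2, -2, -4)

Write a = (a_1, ..., a_3) in the standard basis. For each basis vector v_i, ℓ(v_i) = <v_i, a> is a linear equation in the a_j's. Collect the n equations into a matrix system V a = ℓ, where row i of V is v_i (expressed in the standard basis). Since V is invertible (lower-triangular with 1s on the diagonal, up to permutation), solve by back-substitution:
  V =
[[1, 1, 0],
 [1, 1, 1],
 [1, 0, 0]]
  V a = (0, -4, 2)
Solving gives a = (2, -2, -4).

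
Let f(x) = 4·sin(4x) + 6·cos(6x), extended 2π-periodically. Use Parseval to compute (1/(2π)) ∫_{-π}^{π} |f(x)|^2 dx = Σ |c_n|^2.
Σ |c_n|^2 = 26

Expand |f|^2 and use orthogonality of {sin(nx), cos(mx)} on [-π, π]:
  ∫_{-π}^{π} sin(nx)^2 dx = π, ∫ cos(mx)^2 dx = π, and cross terms integrate to 0.
So ∫_{-π}^{π} f(x)^2 dx = 4^2 · π + 6^2 · π = (16 + 36)π.
Divide by 2π: (16 + 36)/2 = 26.
By Parseval, this equals Σ |c_n|^2.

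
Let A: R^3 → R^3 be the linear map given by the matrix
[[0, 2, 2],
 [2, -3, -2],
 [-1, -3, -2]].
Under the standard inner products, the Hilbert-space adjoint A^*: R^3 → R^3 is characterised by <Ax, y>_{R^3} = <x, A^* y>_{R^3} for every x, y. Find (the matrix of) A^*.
A^* = A^T =
[[0, 2, -1],
 [2, -3, -3],
 [2, -2, -2]]

For real matrices with standard dot products, the defining identity <Ax, y> = <x, A^* y> gives (Ax)^T y = x^T (A^*) y, i.e. x^T A^T y = x^T (A^*) y. Since this holds for all x, y, we must have A^* = A^T. Therefore
A^* =
[[0, 2, -1],
 [2, -3, -3],
 [2, -2, -2]].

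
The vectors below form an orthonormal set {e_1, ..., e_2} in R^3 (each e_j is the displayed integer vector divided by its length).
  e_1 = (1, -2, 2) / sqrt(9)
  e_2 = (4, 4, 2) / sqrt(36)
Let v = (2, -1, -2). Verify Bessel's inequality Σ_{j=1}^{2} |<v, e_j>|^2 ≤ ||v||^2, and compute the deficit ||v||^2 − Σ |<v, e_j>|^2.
Σ |<v, e_j>|^2 = 0; ||v||^2 = 9; deficit = 9

Write each e_j = u_j / sqrt(<u_j, u_j>) where u_j is the displayed integer vector. Then <v, e_j> = <v, u_j> / sqrt(<u_j, u_j>), so |<v, e_j>|^2 = <v, u_j>^2 / <u_j, u_j>.
Coefficients: <v, e_1> = 0/sqrt(9), <v, e_2> = 0/sqrt(36).
Square and sum: Σ |<v, e_j>|^2 = 0.
Compute ||v||^2 = v·v = 9.
Deficit = 9 − 0 = 9 ≥ 0, confirming Bessel's inequality. (The deficit equals ||v − Σ <v,e_j> e_j||^2, the squared distance from v to span{e_j}.)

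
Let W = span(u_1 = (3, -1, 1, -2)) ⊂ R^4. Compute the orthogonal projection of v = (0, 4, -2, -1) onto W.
proj_W(v) = (-4/5, 4/15, -4/15, 8/15)

Set up U = [u_1 | ... | u_1] ∈ R^(4×1). The projector onto W = col(U) is P = U (U^T U)^(-1) U^T.
Compute U^T U =
  [15],
and U^T v = (-4).
Solve U^T U · c = U^T v for the coefficients: c = (-4/15). The projection is proj_W(v) = U c.
Check: (v - proj_W(v)) · u_1 = 0  (should be 0).
Result: proj_W(v) = (-4/5, 4/15, -4/15, 8/15).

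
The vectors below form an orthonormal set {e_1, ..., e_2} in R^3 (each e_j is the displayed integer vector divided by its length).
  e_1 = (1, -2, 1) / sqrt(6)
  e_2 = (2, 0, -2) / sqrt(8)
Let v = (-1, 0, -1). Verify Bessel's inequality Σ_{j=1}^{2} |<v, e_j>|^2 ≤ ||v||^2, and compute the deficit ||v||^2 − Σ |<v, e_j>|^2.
Σ |<v, e_j>|^2 = 2/3; ||v||^2 = 2; deficit = 4/3

Write each e_j = u_j / sqrt(<u_j, u_j>) where u_j is the displayed integer vector. Then <v, e_j> = <v, u_j> / sqrt(<u_j, u_j>), so |<v, e_j>|^2 = <v, u_j>^2 / <u_j, u_j>.
Coefficients: <v, e_1> = -2/sqrt(6), <v, e_2> = 0/sqrt(8).
Square and sum: Σ |<v, e_j>|^2 = 2/3.
Compute ||v||^2 = v·v = 2.
Deficit = 2 − 2/3 = 4/3 ≥ 0, confirming Bessel's inequality. (The deficit equals ||v − Σ <v,e_j> e_j||^2, the squared distance from v to span{e_j}.)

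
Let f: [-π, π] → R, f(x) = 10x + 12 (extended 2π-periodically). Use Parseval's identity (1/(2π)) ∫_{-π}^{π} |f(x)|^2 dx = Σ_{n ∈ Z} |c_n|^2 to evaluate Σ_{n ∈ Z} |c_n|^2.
Σ |c_n|^2 = 100π^2/3 + 144

Expand and integrate term by term over [-π, π]:
  ∫ (10x)^2 dx = 100·(2π^3/3); ∫ 2·10·(12)·x dx = 0 (odd integrand); ∫ 12^2 dx = 144·2π.
So (1/(2π)) ∫_{-π}^{π} (10x + 12)^2 dx = 100π^2/3 + 144 = 100π^2/3 + 144.
Parseval ⇒ Σ |c_n|^2 = 100π^2/3 + 144.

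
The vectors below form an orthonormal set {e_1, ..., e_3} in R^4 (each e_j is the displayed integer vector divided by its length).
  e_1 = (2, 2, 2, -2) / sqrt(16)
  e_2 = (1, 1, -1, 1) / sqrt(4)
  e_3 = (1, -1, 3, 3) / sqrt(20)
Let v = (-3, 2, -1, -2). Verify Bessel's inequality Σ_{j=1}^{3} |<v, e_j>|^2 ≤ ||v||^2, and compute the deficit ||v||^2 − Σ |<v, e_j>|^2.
Σ |<v, e_j>|^2 = 54/5; ||v||^2 = 18; deficit = 36/5

Write each e_j = u_j / sqrt(<u_j, u_j>) where u_j is the displayed integer vector. Then <v, e_j> = <v, u_j> / sqrt(<u_j, u_j>), so |<v, e_j>|^2 = <v, u_j>^2 / <u_j, u_j>.
Coefficients: <v, e_1> = 0/sqrt(16), <v, e_2> = -2/sqrt(4), <v, e_3> = -14/sqrt(20).
Square and sum: Σ |<v, e_j>|^2 = 54/5.
Compute ||v||^2 = v·v = 18.
Deficit = 18 − 54/5 = 36/5 ≥ 0, confirming Bessel's inequality. (The deficit equals ||v − Σ <v,e_j> e_j||^2, the squared distance from v to span{e_j}.)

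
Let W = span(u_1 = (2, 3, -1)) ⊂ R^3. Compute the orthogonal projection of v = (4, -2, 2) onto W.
proj_W(v) = (0, 0, 0)

Set up U = [u_1 | ... | u_1] ∈ R^(3×1). The projector onto W = col(U) is P = U (U^T U)^(-1) U^T.
Compute U^T U =
  [14],
and U^T v = (0).
Solve U^T U · c = U^T v for the coefficients: c = (0). The projection is proj_W(v) = U c.
Check: (v - proj_W(v)) · u_1 = 0  (should be 0).
Result: proj_W(v) = (0, 0, 0).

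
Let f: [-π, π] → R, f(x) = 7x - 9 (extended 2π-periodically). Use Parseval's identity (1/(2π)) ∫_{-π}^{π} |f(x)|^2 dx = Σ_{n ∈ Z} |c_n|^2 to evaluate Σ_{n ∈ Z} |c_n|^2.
Σ |c_n|^2 = 49π^2/3 + 81

Expand and integrate term by term over [-π, π]:
  ∫ (7x)^2 dx = 49·(2π^3/3); ∫ 2·7·(-9)·x dx = 0 (odd integrand); ∫ (-9)^2 dx = 81·2π.
So (1/(2π)) ∫_{-π}^{π} (7x - 9)^2 dx = 49π^2/3 + 81 = 49π^2/3 + 81.
Parseval ⇒ Σ |c_n|^2 = 49π^2/3 + 81.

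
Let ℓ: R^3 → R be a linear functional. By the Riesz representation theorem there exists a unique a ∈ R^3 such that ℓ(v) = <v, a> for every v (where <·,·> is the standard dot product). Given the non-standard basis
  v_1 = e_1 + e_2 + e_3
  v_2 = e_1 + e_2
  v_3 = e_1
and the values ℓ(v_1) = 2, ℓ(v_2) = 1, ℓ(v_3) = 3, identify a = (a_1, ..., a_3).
a = (3, -2, 1)

Write a = (a_1, ..., a_3) in the standard basis. For each basis vector v_i, ℓ(v_i) = <v_i, a> is a linear equation in the a_j's. Collect the n equations into a matrix system V a = ℓ, where row i of V is v_i (expressed in the standard basis). Since V is invertible (lower-triangular with 1s on the diagonal, up to permutation), solve by back-substitution:
  V =
[[1, 1, 1],
 [1, 1, 0],
 [1, 0, 0]]
  V a = (2, 1, 3)
Solving gives a = (3, -2, 1).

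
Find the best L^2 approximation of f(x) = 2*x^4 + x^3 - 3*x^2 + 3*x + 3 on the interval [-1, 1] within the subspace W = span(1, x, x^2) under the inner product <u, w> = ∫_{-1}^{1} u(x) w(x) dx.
g(x) = -9*x^2/7 + 18*x/5 + 99/35

The best approximation g ∈ W is the orthogonal projection of f onto W. Writing g = a_0 + a_1 x + a_2 x^2, the coefficients solve the normal equations G · a = b where
  G_{ij} = <φ_i, φ_j> and b_i = <f, φ_i>, with φ_0 = 1, φ_1 = x, φ_2 = x^2.
G =
  [2, 0, 2/3]
  [0, 2/3, 0]
  [2/3, 0, 2/5],
b = (24/5, 12/5, 48/35).
Solving gives a_0 = 99/35, a_1 = 18/5, a_2 = -9/7, so
  g(x) = -9*x^2/7 + 18*x/5 + 99/35.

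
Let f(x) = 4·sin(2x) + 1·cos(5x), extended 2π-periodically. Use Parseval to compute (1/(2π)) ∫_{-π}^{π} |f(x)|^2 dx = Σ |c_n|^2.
Σ |c_n|^2 = 17/2

Expand |f|^2 and use orthogonality of {sin(nx), cos(mx)} on [-π, π]:
  ∫_{-π}^{π} sin(nx)^2 dx = π, ∫ cos(mx)^2 dx = π, and cross terms integrate to 0.
So ∫_{-π}^{π} f(x)^2 dx = 4^2 · π + 1^2 · π = (16 + 1)π.
Divide by 2π: (16 + 1)/2 = 17/2.
By Parseval, this equals Σ |c_n|^2.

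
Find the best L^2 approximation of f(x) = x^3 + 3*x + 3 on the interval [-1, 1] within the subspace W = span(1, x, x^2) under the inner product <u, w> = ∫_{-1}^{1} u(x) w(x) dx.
g(x) = 18*x/5 + 3

The best approximation g ∈ W is the orthogonal projection of f onto W. Writing g = a_0 + a_1 x + a_2 x^2, the coefficients solve the normal equations G · a = b where
  G_{ij} = <φ_i, φ_j> and b_i = <f, φ_i>, with φ_0 = 1, φ_1 = x, φ_2 = x^2.
G =
  [2, 0, 2/3]
  [0, 2/3, 0]
  [2/3, 0, 2/5],
b = (6, 12/5, 2).
Solving gives a_0 = 3, a_1 = 18/5, a_2 = 0, so
  g(x) = 18*x/5 + 3.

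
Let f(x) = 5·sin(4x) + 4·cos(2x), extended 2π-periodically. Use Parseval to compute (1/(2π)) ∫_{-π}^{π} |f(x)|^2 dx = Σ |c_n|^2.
Σ |c_n|^2 = 41/2

Expand |f|^2 and use orthogonality of {sin(nx), cos(mx)} on [-π, π]:
  ∫_{-π}^{π} sin(nx)^2 dx = π, ∫ cos(mx)^2 dx = π, and cross terms integrate to 0.
So ∫_{-π}^{π} f(x)^2 dx = 5^2 · π + 4^2 · π = (25 + 16)π.
Divide by 2π: (25 + 16)/2 = 41/2.
By Parseval, this equals Σ |c_n|^2.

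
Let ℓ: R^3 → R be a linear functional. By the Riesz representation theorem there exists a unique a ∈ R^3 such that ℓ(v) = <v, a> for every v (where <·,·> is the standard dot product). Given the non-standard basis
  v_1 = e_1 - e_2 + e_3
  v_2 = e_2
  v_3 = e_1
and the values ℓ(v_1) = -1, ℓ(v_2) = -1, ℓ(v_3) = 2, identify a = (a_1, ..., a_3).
a = (2, -1, -4)

Write a = (a_1, ..., a_3) in the standard basis. For each basis vector v_i, ℓ(v_i) = <v_i, a> is a linear equation in the a_j's. Collect the n equations into a matrix system V a = ℓ, where row i of V is v_i (expressed in the standard basis). Since V is invertible (lower-triangular with 1s on the diagonal, up to permutation), solve by back-substitution:
  V =
[[1, -1, 1],
 [0, 1, 0],
 [1, 0, 0]]
  V a = (-1, -1, 2)
Solving gives a = (2, -1, -4).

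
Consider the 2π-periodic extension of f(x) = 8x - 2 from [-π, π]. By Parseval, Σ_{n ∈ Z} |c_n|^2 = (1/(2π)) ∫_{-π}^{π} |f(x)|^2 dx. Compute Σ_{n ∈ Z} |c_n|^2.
Σ |c_n|^2 = 64π^2/3 + 4

Expand and integrate term by term over [-π, π]:
  ∫ (8x)^2 dx = 64·(2π^3/3); ∫ 2·8·(-2)·x dx = 0 (odd integrand); ∫ (-2)^2 dx = 4·2π.
So (1/(2π)) ∫_{-π}^{π} (8x - 2)^2 dx = 64π^2/3 + 4 = 64π^2/3 + 4.
Parseval ⇒ Σ |c_n|^2 = 64π^2/3 + 4.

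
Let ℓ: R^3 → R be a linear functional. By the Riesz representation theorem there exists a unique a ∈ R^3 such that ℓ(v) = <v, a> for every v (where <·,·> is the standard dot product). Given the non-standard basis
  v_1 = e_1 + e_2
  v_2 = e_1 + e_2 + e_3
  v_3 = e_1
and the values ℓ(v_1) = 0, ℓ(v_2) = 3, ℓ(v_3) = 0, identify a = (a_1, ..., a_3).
a = (0, 0, 3)

Write a = (a_1, ..., a_3) in the standard basis. For each basis vector v_i, ℓ(v_i) = <v_i, a> is a linear equation in the a_j's. Collect the n equations into a matrix system V a = ℓ, where row i of V is v_i (expressed in the standard basis). Since V is invertible (lower-triangular with 1s on the diagonal, up to permutation), solve by back-substitution:
  V =
[[1, 1, 0],
 [1, 1, 1],
 [1, 0, 0]]
  V a = (0, 3, 0)
Solving gives a = (0, 0, 3).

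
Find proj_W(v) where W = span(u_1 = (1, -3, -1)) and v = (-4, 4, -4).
proj_W(v) = (-12/11, 36/11, 12/11)

Set up U = [u_1 | ... | u_1] ∈ R^(3×1). The projector onto W = col(U) is P = U (U^T U)^(-1) U^T.
Compute U^T U =
  [11],
and U^T v = (-12).
Solve U^T U · c = U^T v for the coefficients: c = (-12/11). The projection is proj_W(v) = U c.
Check: (v - proj_W(v)) · u_1 = 0  (should be 0).
Result: proj_W(v) = (-12/11, 36/11, 12/11).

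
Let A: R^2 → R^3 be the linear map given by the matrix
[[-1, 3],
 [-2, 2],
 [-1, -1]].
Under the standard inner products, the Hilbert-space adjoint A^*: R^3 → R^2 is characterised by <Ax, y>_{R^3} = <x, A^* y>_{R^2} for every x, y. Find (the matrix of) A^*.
A^* = A^T =
[[-1, -2, -1],
 [3, 2, -1]]

For real matrices with standard dot products, the defining identity <Ax, y> = <x, A^* y> gives (Ax)^T y = x^T (A^*) y, i.e. x^T A^T y = x^T (A^*) y. Since this holds for all x, y, we must have A^* = A^T. Therefore
A^* =
[[-1, -2, -1],
 [3, 2, -1]].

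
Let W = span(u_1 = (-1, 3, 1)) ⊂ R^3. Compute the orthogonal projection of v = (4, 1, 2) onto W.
proj_W(v) = (-1/11, 3/11, 1/11)

Set up U = [u_1 | ... | u_1] ∈ R^(3×1). The projector onto W = col(U) is P = U (U^T U)^(-1) U^T.
Compute U^T U =
  [11],
and U^T v = (1).
Solve U^T U · c = U^T v for the coefficients: c = (1/11). The projection is proj_W(v) = U c.
Check: (v - proj_W(v)) · u_1 = 0  (should be 0).
Result: proj_W(v) = (-1/11, 3/11, 1/11).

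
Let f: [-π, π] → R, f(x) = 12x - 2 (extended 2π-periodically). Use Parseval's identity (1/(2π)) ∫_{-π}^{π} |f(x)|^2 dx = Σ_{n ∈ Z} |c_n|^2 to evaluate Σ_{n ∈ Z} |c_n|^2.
Σ |c_n|^2 = 48π^2 + 4

Expand and integrate term by term over [-π, π]:
  ∫ (12x)^2 dx = 144·(2π^3/3); ∫ 2·12·(-2)·x dx = 0 (odd integrand); ∫ (-2)^2 dx = 4·2π.
So (1/(2π)) ∫_{-π}^{π} (12x - 2)^2 dx = 144π^2/3 + 4 = 48π^2 + 4.
Parseval ⇒ Σ |c_n|^2 = 48π^2 + 4.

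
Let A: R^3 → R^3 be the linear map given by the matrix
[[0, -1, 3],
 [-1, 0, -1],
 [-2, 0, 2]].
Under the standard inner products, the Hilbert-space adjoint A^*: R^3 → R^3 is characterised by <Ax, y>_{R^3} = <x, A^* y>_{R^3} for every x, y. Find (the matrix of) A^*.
A^* = A^T =
[[0, -1, -2],
 [-1, 0, 0],
 [3, -1, 2]]

For real matrices with standard dot products, the defining identity <Ax, y> = <x, A^* y> gives (Ax)^T y = x^T (A^*) y, i.e. x^T A^T y = x^T (A^*) y. Since this holds for all x, y, we must have A^* = A^T. Therefore
A^* =
[[0, -1, -2],
 [-1, 0, 0],
 [3, -1, 2]].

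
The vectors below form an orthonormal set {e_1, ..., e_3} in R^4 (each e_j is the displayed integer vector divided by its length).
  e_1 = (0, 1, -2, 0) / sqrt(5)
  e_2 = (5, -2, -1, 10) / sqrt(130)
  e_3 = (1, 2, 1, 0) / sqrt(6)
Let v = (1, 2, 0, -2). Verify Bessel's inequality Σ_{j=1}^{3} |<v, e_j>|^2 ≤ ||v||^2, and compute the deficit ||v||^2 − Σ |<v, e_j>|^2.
Σ |<v, e_j>|^2 = 302/39; ||v||^2 = 9; deficit = 49/39

Write each e_j = u_j / sqrt(<u_j, u_j>) where u_j is the displayed integer vector. Then <v, e_j> = <v, u_j> / sqrt(<u_j, u_j>), so |<v, e_j>|^2 = <v, u_j>^2 / <u_j, u_j>.
Coefficients: <v, e_1> = 2/sqrt(5), <v, e_2> = -19/sqrt(130), <v, e_3> = 5/sqrt(6).
Square and sum: Σ |<v, e_j>|^2 = 302/39.
Compute ||v||^2 = v·v = 9.
Deficit = 9 − 302/39 = 49/39 ≥ 0, confirming Bessel's inequality. (The deficit equals ||v − Σ <v,e_j> e_j||^2, the squared distance from v to span{e_j}.)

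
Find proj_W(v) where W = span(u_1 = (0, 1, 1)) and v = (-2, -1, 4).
proj_W(v) = (0, 3/2, 3/2)

Set up U = [u_1 | ... | u_1] ∈ R^(3×1). The projector onto W = col(U) is P = U (U^T U)^(-1) U^T.
Compute U^T U =
  [2],
and U^T v = (3).
Solve U^T U · c = U^T v for the coefficients: c = (3/2). The projection is proj_W(v) = U c.
Check: (v - proj_W(v)) · u_1 = 0  (should be 0).
Result: proj_W(v) = (0, 3/2, 3/2).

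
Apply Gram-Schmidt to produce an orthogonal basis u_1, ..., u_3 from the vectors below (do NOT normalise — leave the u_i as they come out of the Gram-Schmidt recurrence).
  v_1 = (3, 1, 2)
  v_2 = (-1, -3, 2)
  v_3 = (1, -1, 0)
Orthogonal basis:
  u_1 = (3, 1, 2)
  u_2 = (-4/7, -20/7, 16/7)
  u_3 = (2/3, -2/3, -2/3)

Apply the Gram-Schmidt recurrence
  u_1 = v_1
  u_i = v_i − Σ_{j<i} ((v_i · u_j) / (u_j · u_j)) · u_j.

Step by step this gives:
  u_1 = (3, 1, 2)
  u_2 = (-4/7, -20/7, 16/7)
  u_3 = (2/3, -2/3, -2/3)

Orthogonality check:
  u_2 · u_1 = 0 (should be 0)
  u_3 · u_1 = 0 (should be 0)
  u_3 · u_2 = 0 (should be 0)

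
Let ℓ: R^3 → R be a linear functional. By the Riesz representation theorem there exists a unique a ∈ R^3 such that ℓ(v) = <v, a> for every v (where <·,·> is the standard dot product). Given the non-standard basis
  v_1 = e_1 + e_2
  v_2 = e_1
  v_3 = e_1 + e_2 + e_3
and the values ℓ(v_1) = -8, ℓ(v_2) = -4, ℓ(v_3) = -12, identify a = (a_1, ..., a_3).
a = (-4, -4, -4)

Write a = (a_1, ..., a_3) in the standard basis. For each basis vector v_i, ℓ(v_i) = <v_i, a> is a linear equation in the a_j's. Collect the n equations into a matrix system V a = ℓ, where row i of V is v_i (expressed in the standard basis). Since V is invertible (lower-triangular with 1s on the diagonal, up to permutation), solve by back-substitution:
  V =
[[1, 1, 0],
 [1, 0, 0],
 [1, 1, 1]]
  V a = (-8, -4, -12)
Solving gives a = (-4, -4, -4).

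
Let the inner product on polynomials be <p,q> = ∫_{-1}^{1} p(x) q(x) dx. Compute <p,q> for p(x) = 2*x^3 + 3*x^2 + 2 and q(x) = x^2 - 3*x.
<p,q> = 2/15

Expand the product: p(x)·q(x) = 2*x^5 - 3*x^4 - 9*x^3 + 2*x^2 - 6*x.
∫_{-1}^{1} of each monomial x^k gives [2/(k+1) if k even, 0 if k odd]. Integrating term-by-term (or equivalently evaluating the antiderivative F(x) = x^6/3 - 3*x^5/5 - 9*x^4/4 + 2*x^3/3 - 3*x^2 at the endpoints):
  F(1) − F(−1) = -97/20 − (-299/60) = 2/15.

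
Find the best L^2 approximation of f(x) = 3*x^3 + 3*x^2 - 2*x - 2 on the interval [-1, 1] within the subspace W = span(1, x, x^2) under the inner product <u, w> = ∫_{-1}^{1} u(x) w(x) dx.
g(x) = 3*x^2 - x/5 - 2

The best approximation g ∈ W is the orthogonal projection of f onto W. Writing g = a_0 + a_1 x + a_2 x^2, the coefficients solve the normal equations G · a = b where
  G_{ij} = <φ_i, φ_j> and b_i = <f, φ_i>, with φ_0 = 1, φ_1 = x, φ_2 = x^2.
G =
  [2, 0, 2/3]
  [0, 2/3, 0]
  [2/3, 0, 2/5],
b = (-2, -2/15, -2/15).
Solving gives a_0 = -2, a_1 = -1/5, a_2 = 3, so
  g(x) = 3*x^2 - x/5 - 2.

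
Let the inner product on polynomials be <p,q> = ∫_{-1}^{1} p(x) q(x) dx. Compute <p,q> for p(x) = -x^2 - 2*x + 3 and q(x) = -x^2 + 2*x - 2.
<p,q> = -224/15

Expand the product: p(x)·q(x) = x^4 - 5*x^2 + 10*x - 6.
∫_{-1}^{1} of each monomial x^k gives [2/(k+1) if k even, 0 if k odd]. Integrating term-by-term (or equivalently evaluating the antiderivative F(x) = x^5/5 - 5*x^3/3 + 5*x^2 - 6*x at the endpoints):
  F(1) − F(−1) = -37/15 − (187/15) = -224/15.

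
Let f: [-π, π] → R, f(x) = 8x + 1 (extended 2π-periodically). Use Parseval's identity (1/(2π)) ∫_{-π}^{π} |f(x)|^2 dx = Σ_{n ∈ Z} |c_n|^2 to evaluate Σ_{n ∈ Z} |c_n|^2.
Σ |c_n|^2 = 64π^2/3 + 1

Expand and integrate term by term over [-π, π]:
  ∫ (8x)^2 dx = 64·(2π^3/3); ∫ 2·8·(1)·x dx = 0 (odd integrand); ∫ 1^2 dx = 1·2π.
So (1/(2π)) ∫_{-π}^{π} (8x + 1)^2 dx = 64π^2/3 + 1 = 64π^2/3 + 1.
Parseval ⇒ Σ |c_n|^2 = 64π^2/3 + 1.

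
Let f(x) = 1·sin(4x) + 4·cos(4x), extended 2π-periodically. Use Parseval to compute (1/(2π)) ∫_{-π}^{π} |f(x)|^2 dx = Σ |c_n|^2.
Σ |c_n|^2 = 17/2

Expand |f|^2 and use orthogonality of {sin(nx), cos(mx)} on [-π, π]:
  ∫_{-π}^{π} sin(nx)^2 dx = π, ∫ cos(mx)^2 dx = π, and cross terms integrate to 0.
So ∫_{-π}^{π} f(x)^2 dx = 1^2 · π + 4^2 · π = (1 + 16)π.
Divide by 2π: (1 + 16)/2 = 17/2.
By Parseval, this equals Σ |c_n|^2.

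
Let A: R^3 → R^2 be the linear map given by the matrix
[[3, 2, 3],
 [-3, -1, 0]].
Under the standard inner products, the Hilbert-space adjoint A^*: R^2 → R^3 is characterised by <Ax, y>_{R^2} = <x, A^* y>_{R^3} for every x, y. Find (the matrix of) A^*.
A^* = A^T =
[[3, -3],
 [2, -1],
 [3, 0]]

For real matrices with standard dot products, the defining identity <Ax, y> = <x, A^* y> gives (Ax)^T y = x^T (A^*) y, i.e. x^T A^T y = x^T (A^*) y. Since this holds for all x, y, we must have A^* = A^T. Therefore
A^* =
[[3, -3],
 [2, -1],
 [3, 0]].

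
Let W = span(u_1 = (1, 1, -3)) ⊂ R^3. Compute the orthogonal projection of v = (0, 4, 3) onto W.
proj_W(v) = (-5/11, -5/11, 15/11)

Set up U = [u_1 | ... | u_1] ∈ R^(3×1). The projector onto W = col(U) is P = U (U^T U)^(-1) U^T.
Compute U^T U =
  [11],
and U^T v = (-5).
Solve U^T U · c = U^T v for the coefficients: c = (-5/11). The projection is proj_W(v) = U c.
Check: (v - proj_W(v)) · u_1 = 0  (should be 0).
Result: proj_W(v) = (-5/11, -5/11, 15/11).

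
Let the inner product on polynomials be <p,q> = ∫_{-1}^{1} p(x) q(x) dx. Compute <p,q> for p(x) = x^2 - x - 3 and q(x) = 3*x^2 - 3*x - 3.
<p,q> = 66/5

Expand the product: p(x)·q(x) = 3*x^4 - 6*x^3 - 9*x^2 + 12*x + 9.
∫_{-1}^{1} of each monomial x^k gives [2/(k+1) if k even, 0 if k odd]. Integrating term-by-term (or equivalently evaluating the antiderivative F(x) = 3*x^5/5 - 3*x^4/2 - 3*x^3 + 6*x^2 + 9*x at the endpoints):
  F(1) − F(−1) = 111/10 − (-21/10) = 66/5.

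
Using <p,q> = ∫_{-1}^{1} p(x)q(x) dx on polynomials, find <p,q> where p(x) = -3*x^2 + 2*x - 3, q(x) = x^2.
<p,q> = -16/5

Expand the product: p(x)·q(x) = -3*x^4 + 2*x^3 - 3*x^2.
∫_{-1}^{1} of each monomial x^k gives [2/(k+1) if k even, 0 if k odd]. Integrating term-by-term (or equivalently evaluating the antiderivative F(x) = -3*x^5/5 + x^4/2 - x^3 at the endpoints):
  F(1) − F(−1) = -11/10 − (21/10) = -16/5.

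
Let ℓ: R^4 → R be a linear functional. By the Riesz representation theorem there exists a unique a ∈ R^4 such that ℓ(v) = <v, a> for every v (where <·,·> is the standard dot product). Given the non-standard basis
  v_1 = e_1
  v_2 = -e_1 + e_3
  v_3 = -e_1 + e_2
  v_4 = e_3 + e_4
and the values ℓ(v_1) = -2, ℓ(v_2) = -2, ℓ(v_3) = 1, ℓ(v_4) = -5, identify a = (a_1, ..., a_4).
a = (-2, -1, -4, -1)

Write a = (a_1, ..., a_4) in the standard basis. For each basis vector v_i, ℓ(v_i) = <v_i, a> is a linear equation in the a_j's. Collect the n equations into a matrix system V a = ℓ, where row i of V is v_i (expressed in the standard basis). Since V is invertible (lower-triangular with 1s on the diagonal, up to permutation), solve by back-substitution:
  V =
[[1, 0, 0, 0],
 [-1, 0, 1, 0],
 [-1, 1, 0, 0],
 [0, 0, 1, 1]]
  V a = (-2, -2, 1, -5)
Solving gives a = (-2, -1, -4, -1).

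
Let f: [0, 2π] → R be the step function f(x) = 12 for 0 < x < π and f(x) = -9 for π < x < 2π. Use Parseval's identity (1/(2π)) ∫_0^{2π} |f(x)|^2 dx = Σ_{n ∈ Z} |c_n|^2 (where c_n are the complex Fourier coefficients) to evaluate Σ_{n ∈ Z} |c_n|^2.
Σ |c_n|^2 = 225/2

Parseval equates the L^2 energy of f (normalised by 1/(2π)) with the ℓ^2 sum of its Fourier coefficients: (1/(2π)) ∫_0^{2π} |f|^2 = Σ |c_n|^2.
Compute the left side: (1/(2π)) [∫_0^π 12^2 dx + ∫_π^{2π} (-9)^2 dx] = (1/(2π)) · (144π + 81π) = (144 + 81)/2 = 225/2.
So Σ_{n ∈ Z} |c_n|^2 = 225/2.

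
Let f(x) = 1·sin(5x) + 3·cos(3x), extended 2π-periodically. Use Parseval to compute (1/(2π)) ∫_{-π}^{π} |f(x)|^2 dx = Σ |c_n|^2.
Σ |c_n|^2 = 5

Expand |f|^2 and use orthogonality of {sin(nx), cos(mx)} on [-π, π]:
  ∫_{-π}^{π} sin(nx)^2 dx = π, ∫ cos(mx)^2 dx = π, and cross terms integrate to 0.
So ∫_{-π}^{π} f(x)^2 dx = 1^2 · π + 3^2 · π = (1 + 9)π.
Divide by 2π: (1 + 9)/2 = 5.
By Parseval, this equals Σ |c_n|^2.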